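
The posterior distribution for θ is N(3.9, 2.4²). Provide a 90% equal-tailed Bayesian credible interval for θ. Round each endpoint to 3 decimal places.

[-0.048, 7.848]

The posterior is symmetric, so the 90% equal-tailed interval is θ = 3.9 ± z·2.4 with z = 1.645.
Half-width: 1.645 × 2.4 = 3.948.
3.9 − 3.948 = -0.048; 3.9 + 3.948 = 7.848.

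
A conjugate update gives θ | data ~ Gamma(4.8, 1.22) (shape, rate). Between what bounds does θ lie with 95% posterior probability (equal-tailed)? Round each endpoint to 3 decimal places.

Posterior: Gamma(shape 4.8, rate 1.22).
Equal-tailed 95% interval: Gamma(4.8, 1.22) quantiles at 0.025 and 0.975.
Posterior mean ≈ 3.934, SD ≈ 1.796; a Normal approximation gives roughly [0.415, 7.454].
Exact: lower = 1.240; upper = 8.157.

[1.240, 8.157]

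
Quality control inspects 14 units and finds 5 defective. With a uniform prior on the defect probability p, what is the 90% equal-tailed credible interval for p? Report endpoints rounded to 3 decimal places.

Posterior: Beta(1+5, 1+9) = Beta(6, 10).
Equal-tailed 90% interval: the 0.05 and 0.95 quantiles of Beta(6, 10).
Posterior mean ≈ 0.375, SD ≈ 0.117; a Normal approximation gives roughly [0.182, 0.568].
Exact: F⁻¹(0.05) = 0.191; F⁻¹(0.95) = 0.577.

[0.191, 0.577]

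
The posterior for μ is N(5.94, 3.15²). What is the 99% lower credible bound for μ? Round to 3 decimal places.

-1.388

Need L with P(μ ≥ L) = 0.99: L = 5.94 − z_{0.01}·3.15.
z = 2.326; L = 5.94 − 2.326 × 3.15 = -1.388.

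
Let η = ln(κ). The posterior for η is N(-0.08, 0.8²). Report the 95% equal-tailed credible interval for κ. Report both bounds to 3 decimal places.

On the log scale the 95% interval is -0.08 ± 1.960 × 0.8 = [-1.6480, 1.4880].
Exponentiate: [e^-1.6480, e^1.4880] = [0.192, 4.428].

[0.192, 4.428]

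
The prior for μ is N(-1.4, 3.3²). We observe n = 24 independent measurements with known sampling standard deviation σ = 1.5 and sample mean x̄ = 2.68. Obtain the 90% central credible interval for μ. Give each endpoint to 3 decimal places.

Posterior precision = 1/3.3² + 24/1.5² = 0.0918 + 10.6667 = 10.7585, so posterior SD = 0.3049.
Posterior mean = (-1.4/3.3² + 24·2.68/1.5²) / 10.7585 = 2.6452.
Interval: 2.6452 ± 1.645 × 0.3049 → [2.144, 3.147].

[2.144, 3.147]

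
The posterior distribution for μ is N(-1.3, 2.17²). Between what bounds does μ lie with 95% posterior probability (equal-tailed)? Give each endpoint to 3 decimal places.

The posterior is symmetric, so the 95% equal-tailed interval is μ = -1.3 ± z·2.17 with z = 1.960.
Half-width: 1.960 × 2.17 = 4.253.
-1.3 − 4.253 = -5.553; -1.3 + 4.253 = 2.953.

[-5.553, 2.953]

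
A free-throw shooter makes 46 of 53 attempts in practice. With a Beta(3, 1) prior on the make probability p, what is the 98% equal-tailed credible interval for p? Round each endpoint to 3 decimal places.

[0.737, 0.946]

Posterior: Beta(3+46, 1+7) = Beta(49, 8).
Equal-tailed 98% interval: the 0.01 and 0.99 quantiles of Beta(49, 8).
Posterior mean ≈ 0.860, SD ≈ 0.046; a Normal approximation gives roughly [0.754, 0.966].
Exact: F⁻¹(0.01) = 0.737; F⁻¹(0.99) = 0.946.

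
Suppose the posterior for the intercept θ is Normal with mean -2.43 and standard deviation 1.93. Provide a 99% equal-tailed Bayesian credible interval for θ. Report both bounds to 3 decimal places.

[-7.401, 2.541]

The posterior is symmetric, so the 99% equal-tailed interval is θ = -2.43 ± z·1.93 with z = 2.576.
Half-width: 2.576 × 1.93 = 4.971.
-2.43 − 4.971 = -7.401; -2.43 + 4.971 = 2.541.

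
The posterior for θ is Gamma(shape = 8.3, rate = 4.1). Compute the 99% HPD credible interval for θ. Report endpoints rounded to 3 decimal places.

[0.565, 4.087]

The posterior is unimodal and skewed, so the HPD interval has equal density at both endpoints and is the shortest 99% interval.
Solving f(0.565) = f(4.087) with F(4.087) − F(0.565) = 0.99 gives [0.565, 4.087].
For comparison, the equal-tailed interval is [0.668, 4.285]; the HPD is narrower and shifted toward the mode.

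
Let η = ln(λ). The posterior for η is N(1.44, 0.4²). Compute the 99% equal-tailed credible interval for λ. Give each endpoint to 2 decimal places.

On the log scale the 99% interval is 1.44 ± 2.576 × 0.4 = [0.4097, 2.4703].
Exponentiate: [e^0.4097, e^2.4703] = [1.51, 11.83].

[1.51, 11.83]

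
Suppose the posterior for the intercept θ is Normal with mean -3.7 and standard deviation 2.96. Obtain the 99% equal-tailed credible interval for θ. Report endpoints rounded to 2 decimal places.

The posterior is symmetric, so the 99% equal-tailed interval is θ = -3.7 ± z·2.96 with z = 2.576.
Half-width: 2.576 × 2.96 = 7.62.
-3.7 − 7.62 = -11.32; -3.7 + 7.62 = 3.92.

[-11.32, 3.92]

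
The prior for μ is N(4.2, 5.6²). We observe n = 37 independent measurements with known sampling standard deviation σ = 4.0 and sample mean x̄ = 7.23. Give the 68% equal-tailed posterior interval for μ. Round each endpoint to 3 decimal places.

[6.539, 7.838]

Posterior precision = 1/5.6² + 37/4.0² = 0.0319 + 2.3125 = 2.3444, so posterior SD = 0.6531.
Posterior mean = (4.2/5.6² + 37·7.23/4.0²) / 2.3444 = 7.1888.
Interval: 7.1888 ± 0.994 × 0.6531 → [6.539, 7.838].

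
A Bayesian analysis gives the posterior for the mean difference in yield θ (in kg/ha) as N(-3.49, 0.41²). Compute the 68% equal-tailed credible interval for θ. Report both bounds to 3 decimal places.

The posterior is symmetric, so the 68% equal-tailed interval is θ = -3.49 ± z·0.41 with z = 0.994.
Half-width: 0.994 × 0.41 = 0.408.
-3.49 − 0.408 = -3.898; -3.49 + 0.408 = -3.082.

[-3.898, -3.082]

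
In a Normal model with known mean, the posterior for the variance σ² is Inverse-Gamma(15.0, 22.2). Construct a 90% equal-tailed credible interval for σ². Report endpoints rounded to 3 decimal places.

Inverse-Gamma(15.0, 22.2) quantiles: F⁻¹(0.05) and F⁻¹(0.95).
Equivalently, 1/σ² ~ Gamma(15.0, rate = 22.2); invert its 0.95 and 0.05 quantiles.
Posterior mean ≈ 1.586, SD ≈ 0.440; a Normal approximation gives roughly [0.862, 2.309].
Exact: lower = 1.014; upper = 2.401.

[1.014, 2.401]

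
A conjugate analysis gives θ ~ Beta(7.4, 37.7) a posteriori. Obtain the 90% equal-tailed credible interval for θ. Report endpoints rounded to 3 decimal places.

Posterior: Beta(7.4, 37.7).
Equal-tailed 90% interval: the 0.05 and 0.95 quantiles of Beta(7.4, 37.7).
Posterior mean ≈ 0.164, SD ≈ 0.055; a Normal approximation gives roughly [0.074, 0.254].
Exact: F⁻¹(0.05) = 0.084; F⁻¹(0.95) = 0.262.

[0.084, 0.262]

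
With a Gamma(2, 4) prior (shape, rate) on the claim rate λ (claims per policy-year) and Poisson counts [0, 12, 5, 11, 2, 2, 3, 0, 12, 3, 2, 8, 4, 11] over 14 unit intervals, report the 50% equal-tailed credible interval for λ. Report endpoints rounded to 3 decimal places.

Posterior: Gamma(2+75, 4+14) = Gamma(77, 18) (shape, rate).
Equal-tailed 50% interval: Gamma(77, 18) quantiles at 0.25 and 0.75.
Posterior mean ≈ 4.278, SD ≈ 0.487; a Normal approximation gives roughly [3.949, 4.607].
Exact: lower = 3.940; upper = 4.596.

[3.940, 4.596]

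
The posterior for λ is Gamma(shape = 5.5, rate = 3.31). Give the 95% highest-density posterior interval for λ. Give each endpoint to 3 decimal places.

The posterior is unimodal and skewed, so the HPD interval has equal density at both endpoints and is the shortest 95% interval.
Solving f(0.446) = f(3.067) with F(3.067) − F(0.446) = 0.95 gives [0.446, 3.067].
For comparison, the equal-tailed interval is [0.576, 3.311]; the HPD is narrower and shifted toward the mode.

[0.446, 3.067]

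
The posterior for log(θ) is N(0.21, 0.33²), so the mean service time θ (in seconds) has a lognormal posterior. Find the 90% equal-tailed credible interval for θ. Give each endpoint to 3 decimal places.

On the log scale the 90% interval is 0.21 ± 1.645 × 0.33 = [-0.3328, 0.7528].
Exponentiate: [e^-0.3328, e^0.7528] = [0.717, 2.123].

[0.717, 2.123]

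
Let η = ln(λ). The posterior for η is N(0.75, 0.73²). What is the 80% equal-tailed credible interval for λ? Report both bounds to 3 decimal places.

[0.831, 5.395]

On the log scale the 80% interval is 0.75 ± 1.282 × 0.73 = [-0.1855, 1.6855].
Exponentiate: [e^-0.1855, e^1.6855] = [0.831, 5.395].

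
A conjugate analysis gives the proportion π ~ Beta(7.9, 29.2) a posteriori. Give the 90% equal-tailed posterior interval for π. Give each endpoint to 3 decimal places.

Posterior: Beta(7.9, 29.2).
Equal-tailed 90% interval: the 0.05 and 0.95 quantiles of Beta(7.9, 29.2).
Posterior mean ≈ 0.213, SD ≈ 0.066; a Normal approximation gives roughly [0.104, 0.322].
Exact: F⁻¹(0.05) = 0.113; F⁻¹(0.95) = 0.330.

[0.113, 0.330]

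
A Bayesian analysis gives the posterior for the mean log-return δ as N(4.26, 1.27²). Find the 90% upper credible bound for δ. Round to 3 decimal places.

Need U with P(δ ≤ U) = 0.90: U = 4.26 + z_{0.1}·1.27.
z = 1.282; U = 4.26 + 1.282 × 1.27 = 5.888.

5.888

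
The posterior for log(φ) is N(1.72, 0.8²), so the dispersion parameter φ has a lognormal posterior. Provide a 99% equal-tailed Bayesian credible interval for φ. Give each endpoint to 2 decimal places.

[0.71, 43.85]

On the log scale the 99% interval is 1.72 ± 2.576 × 0.8 = [-0.3407, 3.7807].
Exponentiate: [e^-0.3407, e^3.7807] = [0.71, 43.85].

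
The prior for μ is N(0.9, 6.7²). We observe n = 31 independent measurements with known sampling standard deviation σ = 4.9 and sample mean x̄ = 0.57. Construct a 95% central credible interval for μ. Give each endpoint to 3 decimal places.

Posterior precision = 1/6.7² + 31/4.9² = 0.0223 + 1.2911 = 1.3134, so posterior SD = 0.8726.
Posterior mean = (0.9/6.7² + 31·0.57/4.9²) / 1.3134 = 0.5756.
Interval: 0.5756 ± 1.960 × 0.8726 → [-1.135, 2.286].

[-1.135, 2.286]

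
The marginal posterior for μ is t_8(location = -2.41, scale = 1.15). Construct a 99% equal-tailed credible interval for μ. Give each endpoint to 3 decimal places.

[-6.269, 1.449]

The t_8 distribution is symmetric; the 99% interval is -2.41 ± t·1.15 with t_{0.995,8} = 3.355.
Half-width: 3.355 × 1.15 = 3.859.
-2.41 − 3.859 = -6.269; -2.41 + 3.859 = 1.449.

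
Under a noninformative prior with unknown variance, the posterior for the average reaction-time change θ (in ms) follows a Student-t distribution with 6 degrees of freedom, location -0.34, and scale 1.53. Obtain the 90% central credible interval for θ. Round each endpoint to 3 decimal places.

The t_6 distribution is symmetric; the 90% interval is -0.34 ± t·1.53 with t_{0.95,6} = 1.943.
Half-width: 1.943 × 1.53 = 2.973.
-0.34 − 2.973 = -3.313; -0.34 + 2.973 = 2.633.

[-3.313, 2.633]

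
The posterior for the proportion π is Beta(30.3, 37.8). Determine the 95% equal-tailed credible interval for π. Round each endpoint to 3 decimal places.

[0.330, 0.563]

Posterior: Beta(30.3, 37.8).
Equal-tailed 95% interval: the 0.025 and 0.975 quantiles of Beta(30.3, 37.8).
Posterior mean ≈ 0.445, SD ≈ 0.060; a Normal approximation gives roughly [0.328, 0.562].
Exact: F⁻¹(0.025) = 0.330; F⁻¹(0.975) = 0.563.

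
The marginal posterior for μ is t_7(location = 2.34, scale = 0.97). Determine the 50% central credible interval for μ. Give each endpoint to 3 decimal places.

The t_7 distribution is symmetric; the 50% interval is 2.34 ± t·0.97 with t_{0.75,7} = 0.711.
Half-width: 0.711 × 0.97 = 0.690.
2.34 − 0.690 = 1.650; 2.34 + 0.690 = 3.030.

[1.650, 3.030]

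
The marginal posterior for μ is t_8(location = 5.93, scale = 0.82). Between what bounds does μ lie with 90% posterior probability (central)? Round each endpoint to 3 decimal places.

The t_8 distribution is symmetric; the 90% interval is 5.93 ± t·0.82 with t_{0.95,8} = 1.860.
Half-width: 1.860 × 0.82 = 1.525.
5.93 − 1.525 = 4.405; 5.93 + 1.525 = 7.455.

[4.405, 7.455]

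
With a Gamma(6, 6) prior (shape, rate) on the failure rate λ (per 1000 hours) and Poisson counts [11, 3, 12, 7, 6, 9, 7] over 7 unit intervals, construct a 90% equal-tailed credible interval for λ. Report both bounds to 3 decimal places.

[3.750, 5.722]

Posterior: Gamma(6+55, 6+7) = Gamma(61, 13) (shape, rate).
Equal-tailed 90% interval: Gamma(61, 13) quantiles at 0.05 and 0.95.
Posterior mean ≈ 4.692, SD ≈ 0.601; a Normal approximation gives roughly [3.704, 5.681].
Exact: lower = 3.750; upper = 5.722.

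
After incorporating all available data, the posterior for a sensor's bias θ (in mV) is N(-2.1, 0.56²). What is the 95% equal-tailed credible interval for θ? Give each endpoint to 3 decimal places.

The posterior is symmetric, so the 95% equal-tailed interval is θ = -2.1 ± z·0.56 with z = 1.960.
Half-width: 1.960 × 0.56 = 1.098.
-2.1 − 1.098 = -3.198; -2.1 + 1.098 = -1.002.

[-3.198, -1.002]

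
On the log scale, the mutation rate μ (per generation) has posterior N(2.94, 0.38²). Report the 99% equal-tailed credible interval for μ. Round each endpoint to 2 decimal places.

[7.11, 50.34]

On the log scale the 99% interval is 2.94 ± 2.576 × 0.38 = [1.9612, 3.9188].
Exponentiate: [e^1.9612, e^3.9188] = [7.11, 50.34].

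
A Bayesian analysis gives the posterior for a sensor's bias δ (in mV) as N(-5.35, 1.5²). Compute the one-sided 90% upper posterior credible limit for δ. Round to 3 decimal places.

-3.428

Need U with P(δ ≤ U) = 0.90: U = -5.35 + z_{0.1}·1.5.
z = 1.282; U = -5.35 + 1.282 × 1.5 = -3.428.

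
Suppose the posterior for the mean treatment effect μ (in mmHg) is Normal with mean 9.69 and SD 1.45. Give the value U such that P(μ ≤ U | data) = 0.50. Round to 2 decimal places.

Need U with P(μ ≤ U) = 0.50: U = 9.69 + z_{0.5}·1.45.
z = 0.000; U = 9.69 + 0.000 × 1.45 = 9.69.

9.69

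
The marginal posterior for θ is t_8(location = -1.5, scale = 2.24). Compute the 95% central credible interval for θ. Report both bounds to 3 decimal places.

[-6.665, 3.665]

The t_8 distribution is symmetric; the 95% interval is -1.5 ± t·2.24 with t_{0.975,8} = 2.306.
Half-width: 2.306 × 2.24 = 5.165.
-1.5 − 5.165 = -6.665; -1.5 + 5.165 = 3.665.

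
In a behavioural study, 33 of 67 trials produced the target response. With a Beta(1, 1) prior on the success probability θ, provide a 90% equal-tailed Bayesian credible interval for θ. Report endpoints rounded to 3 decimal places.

[0.394, 0.591]

Posterior: Beta(1+33, 1+34) = Beta(34, 35).
Equal-tailed 90% interval: the 0.05 and 0.95 quantiles of Beta(34, 35).
Posterior mean ≈ 0.493, SD ≈ 0.060; a Normal approximation gives roughly [0.394, 0.591].
Exact: F⁻¹(0.05) = 0.394; F⁻¹(0.95) = 0.591.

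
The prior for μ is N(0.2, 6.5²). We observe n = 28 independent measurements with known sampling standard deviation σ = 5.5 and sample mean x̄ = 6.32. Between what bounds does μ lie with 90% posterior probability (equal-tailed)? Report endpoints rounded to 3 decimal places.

[4.479, 7.856]

Posterior precision = 1/6.5² + 28/5.5² = 0.0237 + 0.9256 = 0.9493, so posterior SD = 1.0264.
Posterior mean = (0.2/6.5² + 28·6.32/5.5²) / 0.9493 = 6.1674.
Interval: 6.1674 ± 1.645 × 1.0264 → [4.479, 7.856].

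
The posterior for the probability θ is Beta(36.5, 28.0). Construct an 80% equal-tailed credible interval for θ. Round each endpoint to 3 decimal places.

Posterior: Beta(36.5, 28.0).
Equal-tailed 80% interval: the 0.1 and 0.9 quantiles of Beta(36.5, 28.0).
Posterior mean ≈ 0.566, SD ≈ 0.061; a Normal approximation gives roughly [0.487, 0.644].
Exact: F⁻¹(0.1) = 0.487; F⁻¹(0.9) = 0.644.

[0.487, 0.644]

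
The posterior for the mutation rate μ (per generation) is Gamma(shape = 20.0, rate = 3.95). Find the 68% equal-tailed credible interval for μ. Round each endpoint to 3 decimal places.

[3.946, 6.179]

Posterior: Gamma(shape 20.0, rate 3.95).
Equal-tailed 68% interval: Gamma(20.0, 3.95) quantiles at 0.16 and 0.84.
Posterior mean ≈ 5.063, SD ≈ 1.132; a Normal approximation gives roughly [3.937, 6.189].
Exact: lower = 3.946; upper = 6.179.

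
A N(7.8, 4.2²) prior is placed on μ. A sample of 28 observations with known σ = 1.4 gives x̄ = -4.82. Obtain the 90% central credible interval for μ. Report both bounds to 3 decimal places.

[-5.204, -4.336]

Posterior precision = 1/4.2² + 28/1.4² = 0.0567 + 14.2857 = 14.3424, so posterior SD = 0.2641.
Posterior mean = (7.8/4.2² + 28·-4.82/1.4²) / 14.3424 = -4.7701.
Interval: -4.7701 ± 1.645 × 0.2641 → [-5.204, -4.336].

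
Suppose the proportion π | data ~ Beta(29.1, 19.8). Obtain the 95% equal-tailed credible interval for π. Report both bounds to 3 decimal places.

Posterior: Beta(29.1, 19.8).
Equal-tailed 95% interval: the 0.025 and 0.975 quantiles of Beta(29.1, 19.8).
Posterior mean ≈ 0.595, SD ≈ 0.069; a Normal approximation gives roughly [0.459, 0.731].
Exact: F⁻¹(0.025) = 0.456; F⁻¹(0.975) = 0.727.

[0.456, 0.727]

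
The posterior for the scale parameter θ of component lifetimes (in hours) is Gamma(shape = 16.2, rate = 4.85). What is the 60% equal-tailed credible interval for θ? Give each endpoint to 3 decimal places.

[2.629, 4.011]

Posterior: Gamma(shape 16.2, rate 4.85).
Equal-tailed 60% interval: Gamma(16.2, 4.85) quantiles at 0.2 and 0.8.
Posterior mean ≈ 3.340, SD ≈ 0.830; a Normal approximation gives roughly [2.642, 4.039].
Exact: lower = 2.629; upper = 4.011.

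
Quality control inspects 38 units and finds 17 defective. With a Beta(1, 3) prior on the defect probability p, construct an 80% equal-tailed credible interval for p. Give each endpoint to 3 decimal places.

Posterior: Beta(1+17, 3+21) = Beta(18, 24).
Equal-tailed 80% interval: the 0.1 and 0.9 quantiles of Beta(18, 24).
Posterior mean ≈ 0.429, SD ≈ 0.075; a Normal approximation gives roughly [0.332, 0.525].
Exact: F⁻¹(0.1) = 0.332; F⁻¹(0.9) = 0.527.

[0.332, 0.527]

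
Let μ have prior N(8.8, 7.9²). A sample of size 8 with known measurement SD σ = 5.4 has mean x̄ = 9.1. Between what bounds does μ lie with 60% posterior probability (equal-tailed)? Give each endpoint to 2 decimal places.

Posterior precision = 1/7.9² + 8/5.4² = 0.0160 + 0.2743 = 0.2904, so posterior SD = 1.8558.
Posterior mean = (8.8/7.9² + 8·9.1/5.4²) / 0.2904 = 9.0834.
Interval: 9.0834 ± 0.842 × 1.8558 → [7.52, 10.65].

[7.52, 10.65]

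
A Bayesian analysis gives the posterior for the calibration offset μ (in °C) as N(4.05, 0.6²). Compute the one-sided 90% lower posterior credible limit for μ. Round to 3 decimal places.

Need L with P(μ ≥ L) = 0.90: L = 4.05 − z_{0.1}·0.6.
z = 1.282; L = 4.05 − 1.282 × 0.6 = 3.281.

3.281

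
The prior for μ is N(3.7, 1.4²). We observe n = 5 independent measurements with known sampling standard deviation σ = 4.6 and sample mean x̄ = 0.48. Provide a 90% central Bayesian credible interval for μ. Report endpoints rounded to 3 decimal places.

Posterior precision = 1/1.4² + 5/4.6² = 0.5102 + 0.2363 = 0.7465, so posterior SD = 1.1574.
Posterior mean = (3.7/1.4² + 5·0.48/4.6²) / 0.7465 = 2.6807.
Interval: 2.6807 ± 1.645 × 1.1574 → [0.777, 4.585].

[0.777, 4.585]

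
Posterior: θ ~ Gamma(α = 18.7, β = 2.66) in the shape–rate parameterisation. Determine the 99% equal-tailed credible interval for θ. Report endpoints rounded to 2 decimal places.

[3.55, 11.92]

Posterior: Gamma(shape 18.7, rate 2.66).
Equal-tailed 99% interval: Gamma(18.7, 2.66) quantiles at 0.005 and 0.995.
Posterior mean ≈ 7.03, SD ≈ 1.63; a Normal approximation gives roughly [2.84, 11.22].
Exact: lower = 3.55; upper = 11.92.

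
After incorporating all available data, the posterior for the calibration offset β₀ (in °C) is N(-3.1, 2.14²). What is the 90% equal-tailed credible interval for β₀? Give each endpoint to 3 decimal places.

[-6.620, 0.420]

The posterior is symmetric, so the 90% equal-tailed interval is β₀ = -3.1 ± z·2.14 with z = 1.645.
Half-width: 1.645 × 2.14 = 3.520.
-3.1 − 3.520 = -6.620; -3.1 + 3.520 = 0.420.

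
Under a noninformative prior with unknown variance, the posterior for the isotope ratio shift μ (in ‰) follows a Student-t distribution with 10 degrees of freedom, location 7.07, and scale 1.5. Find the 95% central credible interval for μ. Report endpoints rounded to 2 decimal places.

The t_10 distribution is symmetric; the 95% interval is 7.07 ± t·1.5 with t_{0.975,10} = 2.228.
Half-width: 2.228 × 1.5 = 3.34.
7.07 − 3.34 = 3.73; 7.07 + 3.34 = 10.41.

[3.73, 10.41]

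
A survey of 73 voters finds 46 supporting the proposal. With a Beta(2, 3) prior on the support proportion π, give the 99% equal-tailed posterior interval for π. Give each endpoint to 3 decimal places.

[0.471, 0.749]

Posterior: Beta(2+46, 3+27) = Beta(48, 30).
Equal-tailed 99% interval: the 0.005 and 0.995 quantiles of Beta(48, 30).
Posterior mean ≈ 0.615, SD ≈ 0.055; a Normal approximation gives roughly [0.474, 0.756].
Exact: F⁻¹(0.005) = 0.471; F⁻¹(0.995) = 0.749.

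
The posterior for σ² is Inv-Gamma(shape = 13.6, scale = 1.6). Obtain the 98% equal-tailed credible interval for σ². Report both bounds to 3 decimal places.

Inverse-Gamma(13.6, 1.6) quantiles: F⁻¹(0.01) and F⁻¹(0.99).
Equivalently, 1/σ² ~ Gamma(13.6, rate = 1.6); invert its 0.99 and 0.01 quantiles.
Posterior mean ≈ 0.127, SD ≈ 0.037; a Normal approximation gives roughly [0.040, 0.214].
Exact: lower = 0.068; upper = 0.246.

[0.068, 0.246]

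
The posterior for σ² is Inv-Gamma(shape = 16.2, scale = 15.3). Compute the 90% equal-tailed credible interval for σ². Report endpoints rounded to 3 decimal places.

[0.656, 1.501]

Inverse-Gamma(16.2, 15.3) quantiles: F⁻¹(0.05) and F⁻¹(0.95).
Equivalently, 1/σ² ~ Gamma(16.2, rate = 15.3); invert its 0.95 and 0.05 quantiles.
Posterior mean ≈ 1.007, SD ≈ 0.267; a Normal approximation gives roughly [0.567, 1.446].
Exact: lower = 0.656; upper = 1.501.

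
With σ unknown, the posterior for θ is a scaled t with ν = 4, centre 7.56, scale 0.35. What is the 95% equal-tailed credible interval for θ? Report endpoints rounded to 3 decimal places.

The t_4 distribution is symmetric; the 95% interval is 7.56 ± t·0.35 with t_{0.975,4} = 2.776.
Half-width: 2.776 × 0.35 = 0.972.
7.56 − 0.972 = 6.588; 7.56 + 0.972 = 8.532.

[6.588, 8.532]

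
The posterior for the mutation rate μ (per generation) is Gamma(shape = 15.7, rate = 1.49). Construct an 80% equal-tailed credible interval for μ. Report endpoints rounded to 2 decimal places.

[7.30, 14.06]

Posterior: Gamma(shape 15.7, rate 1.49).
Equal-tailed 80% interval: Gamma(15.7, 1.49) quantiles at 0.1 and 0.9.
Posterior mean ≈ 10.54, SD ≈ 2.66; a Normal approximation gives roughly [7.13, 13.94].
Exact: lower = 7.30; upper = 14.06.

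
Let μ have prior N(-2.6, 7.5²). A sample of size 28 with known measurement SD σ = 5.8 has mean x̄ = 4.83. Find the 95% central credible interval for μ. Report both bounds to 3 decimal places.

[2.549, 6.800]

Posterior precision = 1/7.5² + 28/5.8² = 0.0178 + 0.8323 = 0.8501, so posterior SD = 1.0846.
Posterior mean = (-2.6/7.5² + 28·4.83/5.8²) / 0.8501 = 4.6746.
Interval: 4.6746 ± 1.960 × 1.0846 → [2.549, 6.800].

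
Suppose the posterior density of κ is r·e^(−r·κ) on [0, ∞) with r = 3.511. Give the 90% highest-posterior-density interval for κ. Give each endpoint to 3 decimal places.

The exponential density is strictly decreasing on [0, ∞), so the HPD interval is anchored at 0: [0, q] with P(κ ≤ q) = 0.90.
q = −ln(1 − 0.90) / 3.511 = 2.3026 / 3.511 = 0.656.

[0.000, 0.656]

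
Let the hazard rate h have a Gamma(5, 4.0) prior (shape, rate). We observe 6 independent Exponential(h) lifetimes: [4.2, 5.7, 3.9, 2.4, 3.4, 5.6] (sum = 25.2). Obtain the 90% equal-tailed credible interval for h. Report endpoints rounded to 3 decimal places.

[0.211, 0.581]

Posterior: Gamma(5+6, 4.0+25.2) = Gamma(11, 29.2) (shape, rate).
Equal-tailed 90% interval: Gamma(11, 29.2) quantiles at 0.05 and 0.95.
Posterior mean ≈ 0.377, SD ≈ 0.114; a Normal approximation gives roughly [0.190, 0.564].
Exact: lower = 0.211; upper = 0.581.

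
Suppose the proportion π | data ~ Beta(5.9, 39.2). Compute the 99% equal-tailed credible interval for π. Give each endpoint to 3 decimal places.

Posterior: Beta(5.9, 39.2).
Equal-tailed 99% interval: the 0.005 and 0.995 quantiles of Beta(5.9, 39.2).
Posterior mean ≈ 0.131, SD ≈ 0.050; a Normal approximation gives roughly [0.003, 0.259].
Exact: F⁻¹(0.005) = 0.035; F⁻¹(0.995) = 0.286.

[0.035, 0.286]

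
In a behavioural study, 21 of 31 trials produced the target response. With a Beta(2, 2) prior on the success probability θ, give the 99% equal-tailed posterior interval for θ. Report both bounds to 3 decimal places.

[0.442, 0.839]

Posterior: Beta(2+21, 2+10) = Beta(23, 12).
Equal-tailed 99% interval: the 0.005 and 0.995 quantiles of Beta(23, 12).
Posterior mean ≈ 0.657, SD ≈ 0.079; a Normal approximation gives roughly [0.453, 0.861].
Exact: F⁻¹(0.005) = 0.442; F⁻¹(0.995) = 0.839.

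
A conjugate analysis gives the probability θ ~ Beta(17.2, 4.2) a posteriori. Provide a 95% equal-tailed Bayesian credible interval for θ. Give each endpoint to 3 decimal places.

Posterior: Beta(17.2, 4.2).
Equal-tailed 95% interval: the 0.025 and 0.975 quantiles of Beta(17.2, 4.2).
Posterior mean ≈ 0.804, SD ≈ 0.084; a Normal approximation gives roughly [0.639, 0.968].
Exact: F⁻¹(0.025) = 0.616; F⁻¹(0.975) = 0.938.

[0.616, 0.938]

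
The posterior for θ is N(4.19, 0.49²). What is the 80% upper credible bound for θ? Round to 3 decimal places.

4.602

Need U with P(θ ≤ U) = 0.80: U = 4.19 + z_{0.2}·0.49.
z = 0.842; U = 4.19 + 0.842 × 0.49 = 4.602.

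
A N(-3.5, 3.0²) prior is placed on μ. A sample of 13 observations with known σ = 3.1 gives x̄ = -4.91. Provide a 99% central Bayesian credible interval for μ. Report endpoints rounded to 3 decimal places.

[-6.932, -2.674]

Posterior precision = 1/3.0² + 13/3.1² = 0.1111 + 1.3528 = 1.4639, so posterior SD = 0.8265.
Posterior mean = (-3.5/3.0² + 13·-4.91/3.1²) / 1.4639 = -4.8030.
Interval: -4.8030 ± 2.576 × 0.8265 → [-6.932, -2.674].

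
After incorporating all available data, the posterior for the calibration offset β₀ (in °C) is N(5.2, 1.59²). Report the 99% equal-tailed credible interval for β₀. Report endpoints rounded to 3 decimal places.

The posterior is symmetric, so the 99% equal-tailed interval is β₀ = 5.2 ± z·1.59 with z = 2.576.
Half-width: 2.576 × 1.59 = 4.096.
5.2 − 4.096 = 1.104; 5.2 + 4.096 = 9.296.

[1.104, 9.296]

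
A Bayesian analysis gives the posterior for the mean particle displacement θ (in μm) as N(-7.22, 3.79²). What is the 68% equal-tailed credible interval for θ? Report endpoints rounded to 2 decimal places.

The posterior is symmetric, so the 68% equal-tailed interval is θ = -7.22 ± z·3.79 with z = 0.994.
Half-width: 0.994 × 3.79 = 3.77.
-7.22 − 3.77 = -10.99; -7.22 + 3.77 = -3.45.

[-10.99, -3.45]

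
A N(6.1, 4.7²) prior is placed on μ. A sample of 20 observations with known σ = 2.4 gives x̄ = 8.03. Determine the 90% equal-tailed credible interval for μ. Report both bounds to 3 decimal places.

[7.128, 8.882]

Posterior precision = 1/4.7² + 20/2.4² = 0.0453 + 3.4722 = 3.5175, so posterior SD = 0.5332.
Posterior mean = (6.1/4.7² + 20·8.03/2.4²) / 3.5175 = 8.0052.
Interval: 8.0052 ± 1.645 × 0.5332 → [7.128, 8.882].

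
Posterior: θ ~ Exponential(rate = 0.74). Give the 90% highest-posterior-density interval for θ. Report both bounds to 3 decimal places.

[0.000, 3.112]

The exponential density is strictly decreasing on [0, ∞), so the HPD interval is anchored at 0: [0, q] with P(θ ≤ q) = 0.90.
q = −ln(1 − 0.90) / 0.74 = 2.3026 / 0.74 = 3.112.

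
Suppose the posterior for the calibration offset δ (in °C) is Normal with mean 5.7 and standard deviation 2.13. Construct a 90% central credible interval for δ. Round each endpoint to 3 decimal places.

The posterior is symmetric, so the 90% equal-tailed interval is δ = 5.7 ± z·2.13 with z = 1.645.
Half-width: 1.645 × 2.13 = 3.504.
5.7 − 3.504 = 2.196; 5.7 + 3.504 = 9.204.

[2.196, 9.204]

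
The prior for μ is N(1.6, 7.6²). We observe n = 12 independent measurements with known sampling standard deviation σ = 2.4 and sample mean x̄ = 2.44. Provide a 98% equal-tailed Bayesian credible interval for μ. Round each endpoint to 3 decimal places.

[0.828, 4.038]

Posterior precision = 1/7.6² + 12/2.4² = 0.0173 + 2.0833 = 2.1006, so posterior SD = 0.6900.
Posterior mean = (1.6/7.6² + 12·2.44/2.4²) / 2.1006 = 2.4331.
Interval: 2.4331 ± 2.326 × 0.6900 → [0.828, 4.038].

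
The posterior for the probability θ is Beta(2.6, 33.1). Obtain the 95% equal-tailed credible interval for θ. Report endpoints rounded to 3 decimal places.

Posterior: Beta(2.6, 33.1).
Equal-tailed 95% interval: the 0.025 and 0.975 quantiles of Beta(2.6, 33.1).
Posterior mean ≈ 0.073, SD ≈ 0.043; a Normal approximation gives roughly [-0.011, 0.157].
Exact: F⁻¹(0.025) = 0.013; F⁻¹(0.975) = 0.177.

[0.013, 0.177]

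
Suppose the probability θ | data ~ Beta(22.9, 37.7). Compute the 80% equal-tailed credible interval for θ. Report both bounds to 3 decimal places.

[0.299, 0.458]

Posterior: Beta(22.9, 37.7).
Equal-tailed 80% interval: the 0.1 and 0.9 quantiles of Beta(22.9, 37.7).
Posterior mean ≈ 0.378, SD ≈ 0.062; a Normal approximation gives roughly [0.299, 0.457].
Exact: F⁻¹(0.1) = 0.299; F⁻¹(0.9) = 0.458.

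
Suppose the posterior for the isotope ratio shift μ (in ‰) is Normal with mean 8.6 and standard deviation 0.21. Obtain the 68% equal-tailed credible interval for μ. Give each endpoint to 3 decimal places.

[8.391, 8.809]

The posterior is symmetric, so the 68% equal-tailed interval is μ = 8.6 ± z·0.21 with z = 0.994.
Half-width: 0.994 × 0.21 = 0.209.
8.6 − 0.209 = 8.391; 8.6 + 0.209 = 8.809.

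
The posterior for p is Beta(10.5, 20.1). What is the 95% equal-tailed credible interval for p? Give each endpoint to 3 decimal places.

[0.189, 0.517]

Posterior: Beta(10.5, 20.1).
Equal-tailed 95% interval: the 0.025 and 0.975 quantiles of Beta(10.5, 20.1).
Posterior mean ≈ 0.343, SD ≈ 0.084; a Normal approximation gives roughly [0.178, 0.509].
Exact: F⁻¹(0.025) = 0.189; F⁻¹(0.975) = 0.517.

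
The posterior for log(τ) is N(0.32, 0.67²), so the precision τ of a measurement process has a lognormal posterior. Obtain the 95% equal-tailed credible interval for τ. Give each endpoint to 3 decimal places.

[0.370, 5.120]

On the log scale the 95% interval is 0.32 ± 1.960 × 0.67 = [-0.9932, 1.6332].
Exponentiate: [e^-0.9932, e^1.6332] = [0.370, 5.120].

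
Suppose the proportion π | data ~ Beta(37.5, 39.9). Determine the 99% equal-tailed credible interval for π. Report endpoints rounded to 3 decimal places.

[0.342, 0.629]

Posterior: Beta(37.5, 39.9).
Equal-tailed 99% interval: the 0.005 and 0.995 quantiles of Beta(37.5, 39.9).
Posterior mean ≈ 0.484, SD ≈ 0.056; a Normal approximation gives roughly [0.339, 0.630].
Exact: F⁻¹(0.005) = 0.342; F⁻¹(0.995) = 0.629.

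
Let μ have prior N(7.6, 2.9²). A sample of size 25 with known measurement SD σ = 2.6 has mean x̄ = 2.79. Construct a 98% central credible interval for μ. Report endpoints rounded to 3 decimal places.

[1.749, 4.131]

Posterior precision = 1/2.9² + 25/2.6² = 0.1189 + 3.6982 = 3.8171, so posterior SD = 0.5118.
Posterior mean = (7.6/2.9² + 25·2.79/2.6²) / 3.8171 = 2.9398.
Interval: 2.9398 ± 2.326 × 0.5118 → [1.749, 4.131].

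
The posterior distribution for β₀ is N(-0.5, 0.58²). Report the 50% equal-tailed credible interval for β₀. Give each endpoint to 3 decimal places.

The posterior is symmetric, so the 50% equal-tailed interval is β₀ = -0.5 ± z·0.58 with z = 0.674.
Half-width: 0.674 × 0.58 = 0.391.
-0.5 − 0.391 = -0.891; -0.5 + 0.391 = -0.109.

[-0.891, -0.109]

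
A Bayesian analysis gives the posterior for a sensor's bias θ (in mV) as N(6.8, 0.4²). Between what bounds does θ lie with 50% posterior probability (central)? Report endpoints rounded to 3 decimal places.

[6.530, 7.070]

The posterior is symmetric, so the 50% equal-tailed interval is θ = 6.8 ± z·0.4 with z = 0.674.
Half-width: 0.674 × 0.4 = 0.270.
6.8 − 0.270 = 6.530; 6.8 + 0.270 = 7.070.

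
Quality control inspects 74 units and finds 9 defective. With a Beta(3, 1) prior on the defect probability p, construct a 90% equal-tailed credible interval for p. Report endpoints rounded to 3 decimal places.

Posterior: Beta(3+9, 1+65) = Beta(12, 66).
Equal-tailed 90% interval: the 0.05 and 0.95 quantiles of Beta(12, 66).
Posterior mean ≈ 0.154, SD ≈ 0.041; a Normal approximation gives roughly [0.087, 0.221].
Exact: F⁻¹(0.05) = 0.092; F⁻¹(0.95) = 0.225.

[0.092, 0.225]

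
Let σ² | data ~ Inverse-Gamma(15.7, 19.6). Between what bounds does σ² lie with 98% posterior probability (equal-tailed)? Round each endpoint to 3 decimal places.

Inverse-Gamma(15.7, 19.6) quantiles: F⁻¹(0.01) and F⁻¹(0.99).
Equivalently, 1/σ² ~ Gamma(15.7, rate = 19.6); invert its 0.99 and 0.01 quantiles.
Posterior mean ≈ 1.333, SD ≈ 0.360; a Normal approximation gives roughly [0.495, 2.171].
Exact: lower = 0.744; upper = 2.460.

[0.744, 2.460]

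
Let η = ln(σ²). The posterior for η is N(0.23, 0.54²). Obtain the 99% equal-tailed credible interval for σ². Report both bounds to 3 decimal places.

[0.313, 5.058]

On the log scale the 99% interval is 0.23 ± 2.576 × 0.54 = [-1.1609, 1.6209].
Exponentiate: [e^-1.1609, e^1.6209] = [0.313, 5.058].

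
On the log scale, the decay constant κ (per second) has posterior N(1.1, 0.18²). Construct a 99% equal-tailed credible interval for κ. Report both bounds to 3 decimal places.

[1.890, 4.776]

On the log scale the 99% interval is 1.1 ± 2.576 × 0.18 = [0.6364, 1.5636].
Exponentiate: [e^0.6364, e^1.5636] = [1.890, 4.776].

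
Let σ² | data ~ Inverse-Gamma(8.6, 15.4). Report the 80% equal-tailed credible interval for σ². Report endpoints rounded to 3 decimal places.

Inverse-Gamma(8.6, 15.4) quantiles: F⁻¹(0.1) and F⁻¹(0.9).
Equivalently, 1/σ² ~ Gamma(8.6, rate = 15.4); invert its 0.9 and 0.1 quantiles.
Posterior mean ≈ 2.026, SD ≈ 0.789; a Normal approximation gives roughly [1.016, 3.037].
Exact: lower = 1.231; upper = 3.008.

[1.231, 3.008]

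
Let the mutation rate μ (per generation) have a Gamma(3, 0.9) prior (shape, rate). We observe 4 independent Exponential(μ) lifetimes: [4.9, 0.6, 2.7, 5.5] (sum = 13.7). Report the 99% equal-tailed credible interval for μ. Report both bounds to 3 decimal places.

Posterior: Gamma(3+4, 0.9+13.7) = Gamma(7, 14.6) (shape, rate).
Equal-tailed 99% interval: Gamma(7, 14.6) quantiles at 0.005 and 0.995.
Posterior mean ≈ 0.479, SD ≈ 0.181; a Normal approximation gives roughly [0.013, 0.946].
Exact: lower = 0.140; upper = 1.073.

[0.140, 1.073]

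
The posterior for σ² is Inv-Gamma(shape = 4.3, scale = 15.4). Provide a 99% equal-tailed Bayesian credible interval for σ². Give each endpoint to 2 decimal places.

Inverse-Gamma(4.3, 15.4) quantiles: F⁻¹(0.005) and F⁻¹(0.995).
Equivalently, 1/σ² ~ Gamma(4.3, rate = 15.4); invert its 0.995 and 0.005 quantiles.
Posterior mean ≈ 4.67, SD ≈ 3.08; a Normal approximation gives roughly [-3.26, 12.59].
Exact: lower = 1.34; upper = 19.56.

[1.34, 19.56]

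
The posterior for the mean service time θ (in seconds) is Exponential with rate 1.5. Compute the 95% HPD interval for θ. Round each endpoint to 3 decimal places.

[0.000, 1.997]

The exponential density is strictly decreasing on [0, ∞), so the HPD interval is anchored at 0: [0, q] with P(θ ≤ q) = 0.95.
q = −ln(1 − 0.95) / 1.5 = 2.9957 / 1.5 = 1.997.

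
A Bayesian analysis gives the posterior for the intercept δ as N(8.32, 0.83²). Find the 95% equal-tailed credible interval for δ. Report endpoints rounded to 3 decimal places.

[6.693, 9.947]

The posterior is symmetric, so the 95% equal-tailed interval is δ = 8.32 ± z·0.83 with z = 1.960.
Half-width: 1.960 × 0.83 = 1.627.
8.32 − 1.627 = 6.693; 8.32 + 1.627 = 9.947.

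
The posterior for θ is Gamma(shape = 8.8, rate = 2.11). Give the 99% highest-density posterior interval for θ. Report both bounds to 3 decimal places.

[1.228, 8.285]

The posterior is unimodal and skewed, so the HPD interval has equal density at both endpoints and is the shortest 99% interval.
Solving f(1.228) = f(8.285) with F(8.285) − F(1.228) = 0.99 gives [1.228, 8.285].
For comparison, the equal-tailed interval is [1.430, 8.669]; the HPD is narrower and shifted toward the mode.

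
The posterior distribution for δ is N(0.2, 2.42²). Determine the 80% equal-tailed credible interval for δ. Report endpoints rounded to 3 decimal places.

The posterior is symmetric, so the 80% equal-tailed interval is δ = 0.2 ± z·2.42 with z = 1.282.
Half-width: 1.282 × 2.42 = 3.101.
0.2 − 3.101 = -2.901; 0.2 + 3.101 = 3.301.

[-2.901, 3.301]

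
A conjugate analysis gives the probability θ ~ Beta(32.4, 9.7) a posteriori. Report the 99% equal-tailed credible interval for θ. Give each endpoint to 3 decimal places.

[0.584, 0.908]

Posterior: Beta(32.4, 9.7).
Equal-tailed 99% interval: the 0.005 and 0.995 quantiles of Beta(32.4, 9.7).
Posterior mean ≈ 0.770, SD ≈ 0.064; a Normal approximation gives roughly [0.604, 0.935].
Exact: F⁻¹(0.005) = 0.584; F⁻¹(0.995) = 0.908.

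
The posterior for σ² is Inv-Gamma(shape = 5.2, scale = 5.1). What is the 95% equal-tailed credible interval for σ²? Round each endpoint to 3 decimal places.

Inverse-Gamma(5.2, 5.1) quantiles: F⁻¹(0.025) and F⁻¹(0.975).
Equivalently, 1/σ² ~ Gamma(5.2, rate = 5.1); invert its 0.975 and 0.025 quantiles.
Posterior mean ≈ 1.214, SD ≈ 0.679; a Normal approximation gives roughly [-0.116, 2.545].
Exact: lower = 0.484; upper = 2.938.

[0.484, 2.938]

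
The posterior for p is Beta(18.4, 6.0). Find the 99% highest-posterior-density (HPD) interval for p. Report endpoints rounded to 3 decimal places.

The posterior is unimodal and skewed, so the HPD interval has equal density at both endpoints and is the shortest 99% interval.
Solving f(0.520) = f(0.938) with F(0.938) − F(0.520) = 0.99 gives [0.520, 0.938].
For comparison, the equal-tailed interval is [0.505, 0.929]; the HPD is narrower and shifted toward the mode.

[0.520, 0.938]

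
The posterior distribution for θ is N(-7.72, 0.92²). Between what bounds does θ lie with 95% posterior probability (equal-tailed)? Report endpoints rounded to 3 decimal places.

The posterior is symmetric, so the 95% equal-tailed interval is θ = -7.72 ± z·0.92 with z = 1.960.
Half-width: 1.960 × 0.92 = 1.803.
-7.72 − 1.803 = -9.523; -7.72 + 1.803 = -5.917.

[-9.523, -5.917]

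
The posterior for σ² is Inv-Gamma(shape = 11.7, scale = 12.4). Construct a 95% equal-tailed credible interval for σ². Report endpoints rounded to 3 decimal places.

[0.643, 2.071]

Inverse-Gamma(11.7, 12.4) quantiles: F⁻¹(0.025) and F⁻¹(0.975).
Equivalently, 1/σ² ~ Gamma(11.7, rate = 12.4); invert its 0.975 and 0.025 quantiles.
Posterior mean ≈ 1.159, SD ≈ 0.372; a Normal approximation gives roughly [0.430, 1.888].
Exact: lower = 0.643; upper = 2.071.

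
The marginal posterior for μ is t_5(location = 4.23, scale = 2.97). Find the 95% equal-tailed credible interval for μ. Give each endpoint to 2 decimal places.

[-3.40, 11.86]

The t_5 distribution is symmetric; the 95% interval is 4.23 ± t·2.97 with t_{0.975,5} = 2.571.
Half-width: 2.571 × 2.97 = 7.63.
4.23 − 7.63 = -3.40; 4.23 + 7.63 = 11.86.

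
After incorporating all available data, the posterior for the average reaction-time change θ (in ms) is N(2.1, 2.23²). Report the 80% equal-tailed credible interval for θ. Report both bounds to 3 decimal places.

The posterior is symmetric, so the 80% equal-tailed interval is θ = 2.1 ± z·2.23 with z = 1.282.
Half-width: 1.282 × 2.23 = 2.858.
2.1 − 2.858 = -0.758; 2.1 + 2.858 = 4.958.

[-0.758, 4.958]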